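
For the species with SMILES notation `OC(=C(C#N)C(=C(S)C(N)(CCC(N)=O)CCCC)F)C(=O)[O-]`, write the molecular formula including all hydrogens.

C14H19FN3O4S-

Heavy atoms from the SMILES: 14 C, 1 F, 3 N, 4 O, 1 S.
Implicit hydrogens by atom environment:
  8 × C: no H
  5 × C: 2 H each → 10
  2 × N: 2 H each → 4
  2 × O: no H
  1 × C: 3 H
  1 × F: no H
  1 × N: no H
  1 × O: 1 H
  1 × O (charge -1): no H
  1 × S: 1 H
  Total hydrogens = 19.
Net charge -1.
Molecular formula: C14H19FN3O4S-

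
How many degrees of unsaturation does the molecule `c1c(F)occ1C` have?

Molecular formula from the SMILES: C5H5FO.
DoU = (2C + 2 + N − H − X)/2 = (2·5 + 2 + 0 − 5 − 1)/2 = 6/2 = 3.
(Structurally: 1 ring(s) + 2 π bond(s) = 3.)

3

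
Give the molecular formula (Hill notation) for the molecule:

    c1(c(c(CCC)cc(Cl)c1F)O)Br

Heavy atoms from the SMILES: 1 Br, 9 C, 1 Cl, 1 F, 1 O.
Implicit hydrogens by atom environment:
  5 × C (aromatic): no H
  2 × C: 2 H each → 4
  1 × Br: no H
  1 × C: 3 H
  1 × C (aromatic): 1 H
  1 × Cl: no H
  1 × F: no H
  1 × O: 1 H
  Total hydrogens = 9.
Molecular formula: C9H9BrClFO

C9H9BrClFO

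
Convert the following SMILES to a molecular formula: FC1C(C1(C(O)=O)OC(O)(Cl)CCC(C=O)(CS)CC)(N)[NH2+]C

Heavy atoms from the SMILES: 13 C, 1 Cl, 1 F, 2 N, 5 O, 1 S.
Implicit hydrogens by atom environment:
  5 × C: no H
  4 × C: 2 H each → 8
  3 × O: no H
  2 × C: 3 H each → 6
  2 × C: 1 H each → 2
  2 × O: 1 H each → 2
  1 × Cl: no H
  1 × F: no H
  1 × N (charge +1): 2 H
  1 × N: 2 H
  1 × S: 1 H
  Total hydrogens = 23.
Net charge +1.
Molecular formula: C13H23ClFN2O5S+

C13H23ClFN2O5S+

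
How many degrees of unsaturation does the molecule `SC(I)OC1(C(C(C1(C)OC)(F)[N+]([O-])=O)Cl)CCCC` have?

Molecular formula from the SMILES: C11H18ClFINO4S.
DoU = (2C + 2 + N − H − X)/2 = (2·11 + 2 + 1 − 18 − 3)/2 = 4/2 = 2.
(Structurally: 1 ring(s) + 1 π bond(s) = 2.)

2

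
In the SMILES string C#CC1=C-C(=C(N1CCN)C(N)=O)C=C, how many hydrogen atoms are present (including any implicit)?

Hydrogens are implicit in SMILES; fill each atom to its normal valence:
  3 × C: 2 H each → 6
  3 × C (aromatic): no H
  2 × C: 1 H each → 2
  2 × C: no H
  2 × N: 2 H each → 4
  1 × C (aromatic): 1 H
  1 × N (aromatic): no H
  1 × O: no H
  Total hydrogens = 13.

13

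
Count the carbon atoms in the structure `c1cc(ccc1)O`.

The symbol for carbon appears 6 times in the SMILES. Lowercase c denotes aromatic carbon and counts toward C.

6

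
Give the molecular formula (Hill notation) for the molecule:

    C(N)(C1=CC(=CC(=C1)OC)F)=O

Heavy atoms from the SMILES: 8 C, 1 F, 1 N, 2 O.
Implicit hydrogens by atom environment:
  3 × C (aromatic): 1 H each → 3
  3 × C (aromatic): no H
  2 × O: no H
  1 × C: 3 H
  1 × C: no H
  1 × F: no H
  1 × N: 2 H
  Total hydrogens = 8.
Molecular formula: C8H8FNO2

C8H8FNO2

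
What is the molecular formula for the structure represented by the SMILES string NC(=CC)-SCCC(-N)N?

C6H15N3S

Heavy atoms from the SMILES: 6 C, 3 N, 1 S.
Implicit hydrogens by atom environment:
  3 × N: 2 H each → 6
  2 × C: 2 H each → 4
  2 × C: 1 H each → 2
  1 × C: 3 H
  1 × C: no H
  1 × S: no H
  Total hydrogens = 15.
Molecular formula: C6H15N3S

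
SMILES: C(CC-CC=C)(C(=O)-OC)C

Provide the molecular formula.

Heavy atoms from the SMILES: 9 C, 2 O.
Implicit hydrogens by atom environment:
  4 × C: 2 H each → 8
  2 × C: 3 H each → 6
  2 × C: 1 H each → 2
  2 × O: no H
  1 × C: no H
  Total hydrogens = 16.
Molecular formula: C9H16O2

C9H16O2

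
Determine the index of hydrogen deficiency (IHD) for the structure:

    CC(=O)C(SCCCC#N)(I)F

3

Molecular formula from the SMILES: C7H9FINOS.
DoU = (2C + 2 + N − H − X)/2 = (2·7 + 2 + 1 − 9 − 2)/2 = 6/2 = 3.
(Structurally: 0 ring(s) + 3 π bond(s) = 3.)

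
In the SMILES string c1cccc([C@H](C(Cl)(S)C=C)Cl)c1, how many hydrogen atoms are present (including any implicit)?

Hydrogens are implicit in SMILES; fill each atom to its normal valence:
  5 × C (aromatic): 1 H each → 5
  2 × C: 1 H each → 2
  2 × Cl: no H
  1 × C: 2 H
  1 × C: no H
  1 × C (aromatic): no H
  1 × S: 1 H
  Total hydrogens = 10.

10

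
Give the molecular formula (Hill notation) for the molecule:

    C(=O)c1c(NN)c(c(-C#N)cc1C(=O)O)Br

Heavy atoms from the SMILES: 1 Br, 9 C, 3 N, 3 O.
Implicit hydrogens by atom environment:
  5 × C (aromatic): no H
  2 × C: no H
  2 × O: no H
  1 × Br: no H
  1 × C (aromatic): 1 H
  1 × C: 1 H
  1 × N: 2 H
  1 × N: 1 H
  1 × N: no H
  1 × O: 1 H
  Total hydrogens = 6.
Molecular formula: C9H6BrN3O3

C9H6BrN3O3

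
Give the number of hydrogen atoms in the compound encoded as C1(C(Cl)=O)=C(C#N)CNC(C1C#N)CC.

Hydrogens are implicit in SMILES; fill each atom to its normal valence:
  5 × C: no H
  2 × C: 2 H each → 4
  2 × C: 1 H each → 2
  2 × N: no H
  1 × C: 3 H
  1 × Cl: no H
  1 × N: 1 H
  1 × O: no H
  Total hydrogens = 10.

10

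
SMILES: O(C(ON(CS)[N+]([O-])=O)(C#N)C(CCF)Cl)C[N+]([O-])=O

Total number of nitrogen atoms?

The symbol for nitrogen appears 4 times in the SMILES.

4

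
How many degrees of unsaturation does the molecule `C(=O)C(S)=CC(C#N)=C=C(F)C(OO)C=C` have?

7

Molecular formula from the SMILES: C10H8FNO3S.
DoU = (2C + 2 + N − H − X)/2 = (2·10 + 2 + 1 − 8 − 1)/2 = 14/2 = 7.
(Structurally: 0 ring(s) + 7 π bond(s) = 7.)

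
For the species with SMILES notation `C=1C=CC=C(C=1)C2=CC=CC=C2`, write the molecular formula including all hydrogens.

C12H10

Heavy atoms from the SMILES: 12 C.
Implicit hydrogens by atom environment:
  10 × C (aromatic): 1 H each → 10
  2 × C (aromatic): no H
  Total hydrogens = 10.
Molecular formula: C12H10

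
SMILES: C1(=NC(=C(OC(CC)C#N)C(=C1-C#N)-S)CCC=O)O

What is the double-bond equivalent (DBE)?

9

Molecular formula from the SMILES: C13H13N3O3S.
DoU = (2C + 2 + N − H − X)/2 = (2·13 + 2 + 3 − 13 − 0)/2 = 18/2 = 9.
(Structurally: 1 ring(s) + 8 π bond(s) = 9.)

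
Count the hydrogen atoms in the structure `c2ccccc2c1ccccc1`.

10

Hydrogens are implicit in SMILES; fill each atom to its normal valence:
  10 × C (aromatic): 1 H each → 10
  2 × C (aromatic): no H
  Total hydrogens = 10.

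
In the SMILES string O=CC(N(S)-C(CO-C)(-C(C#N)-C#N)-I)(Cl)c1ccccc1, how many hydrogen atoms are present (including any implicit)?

Hydrogens are implicit in SMILES; fill each atom to its normal valence:
  5 × C (aromatic): 1 H each → 5
  4 × C: no H
  3 × N: no H
  2 × C: 1 H each → 2
  2 × O: no H
  1 × C: 3 H
  1 × C: 2 H
  1 × C (aromatic): no H
  1 × Cl: no H
  1 × I: no H
  1 × S: 1 H
  Total hydrogens = 13.

13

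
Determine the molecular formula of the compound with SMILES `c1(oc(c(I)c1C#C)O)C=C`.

Heavy atoms from the SMILES: 8 C, 1 I, 2 O.
Implicit hydrogens by atom environment:
  4 × C (aromatic): no H
  2 × C: 1 H each → 2
  1 × C: 2 H
  1 × C: no H
  1 × I: no H
  1 × O: 1 H
  1 × O (aromatic): no H
  Total hydrogens = 5.
Molecular formula: C8H5IO2

C8H5IO2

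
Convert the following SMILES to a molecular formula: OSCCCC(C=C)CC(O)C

Heavy atoms from the SMILES: 9 C, 2 O, 1 S.
Implicit hydrogens by atom environment:
  5 × C: 2 H each → 10
  3 × C: 1 H each → 3
  2 × O: 1 H each → 2
  1 × C: 3 H
  1 × S: no H
  Total hydrogens = 18.
Molecular formula: C9H18O2S

C9H18O2S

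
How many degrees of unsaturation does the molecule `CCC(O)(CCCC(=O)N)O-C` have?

1

Molecular formula from the SMILES: C8H17NO3.
DoU = (2C + 2 + N − H − X)/2 = (2·8 + 2 + 1 − 17 − 0)/2 = 2/2 = 1.
(Structurally: 0 ring(s) + 1 π bond(s) = 1.)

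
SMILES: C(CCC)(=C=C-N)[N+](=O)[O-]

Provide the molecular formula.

Heavy atoms from the SMILES: 6 C, 2 N, 2 O.
Implicit hydrogens by atom environment:
  2 × C: 2 H each → 4
  2 × C: no H
  1 × C: 3 H
  1 × C: 1 H
  1 × N: 2 H
  1 × N (charge +1): no H
  1 × O: no H
  1 × O (charge -1): no H
  Total hydrogens = 10.
Molecular formula: C6H10N2O2

C6H10N2O2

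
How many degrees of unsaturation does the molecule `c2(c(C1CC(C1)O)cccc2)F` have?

Molecular formula from the SMILES: C10H11FO.
DoU = (2C + 2 + N − H − X)/2 = (2·10 + 2 + 0 − 11 − 1)/2 = 10/2 = 5.
(Structurally: 2 ring(s) + 3 π bond(s) = 5.)

5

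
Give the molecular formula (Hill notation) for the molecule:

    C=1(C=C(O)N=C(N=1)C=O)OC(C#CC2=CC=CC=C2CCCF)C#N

Heavy atoms from the SMILES: 18 C, 1 F, 3 N, 3 O.
Implicit hydrogens by atom environment:
  5 × C (aromatic): 1 H each → 5
  5 × C (aromatic): no H
  3 × C: 2 H each → 6
  3 × C: no H
  2 × C: 1 H each → 2
  2 × N (aromatic): no H
  2 × O: no H
  1 × F: no H
  1 × N: no H
  1 × O: 1 H
  Total hydrogens = 14.
Molecular formula: C18H14FN3O3

C18H14FN3O3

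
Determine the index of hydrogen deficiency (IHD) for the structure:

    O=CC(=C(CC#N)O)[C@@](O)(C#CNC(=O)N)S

Molecular formula from the SMILES: C9H9N3O4S.
DoU = (2C + 2 + N − H − X)/2 = (2·9 + 2 + 3 − 9 − 0)/2 = 14/2 = 7.
(Structurally: 0 ring(s) + 7 π bond(s) = 7.)

7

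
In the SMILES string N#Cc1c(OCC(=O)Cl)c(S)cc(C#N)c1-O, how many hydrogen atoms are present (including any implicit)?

Hydrogens are implicit in SMILES; fill each atom to its normal valence:
  5 × C (aromatic): no H
  3 × C: no H
  2 × N: no H
  2 × O: no H
  1 × C: 2 H
  1 × C (aromatic): 1 H
  1 × Cl: no H
  1 × O: 1 H
  1 × S: 1 H
  Total hydrogens = 5.

5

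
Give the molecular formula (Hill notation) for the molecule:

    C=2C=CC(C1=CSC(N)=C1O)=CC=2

C10H9NOS

Heavy atoms from the SMILES: 10 C, 1 N, 1 O, 1 S.
Implicit hydrogens by atom environment:
  6 × C (aromatic): 1 H each → 6
  4 × C (aromatic): no H
  1 × N: 2 H
  1 × O: 1 H
  1 × S (aromatic): no H
  Total hydrogens = 9.
Molecular formula: C10H9NOS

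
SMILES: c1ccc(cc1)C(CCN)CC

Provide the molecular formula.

Heavy atoms from the SMILES: 11 C, 1 N.
Implicit hydrogens by atom environment:
  5 × C (aromatic): 1 H each → 5
  3 × C: 2 H each → 6
  1 × C: 3 H
  1 × C: 1 H
  1 × C (aromatic): no H
  1 × N: 2 H
  Total hydrogens = 17.
Molecular formula: C11H17N

C11H17N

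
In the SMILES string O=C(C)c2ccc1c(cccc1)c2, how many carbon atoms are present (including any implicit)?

The symbol for carbon appears 12 times in the SMILES. Lowercase c denotes aromatic carbon and counts toward C.

12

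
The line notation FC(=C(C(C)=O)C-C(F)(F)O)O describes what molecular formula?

C6H7F3O3

Heavy atoms from the SMILES: 6 C, 3 F, 3 O.
Implicit hydrogens by atom environment:
  4 × C: no H
  3 × F: no H
  2 × O: 1 H each → 2
  1 × C: 3 H
  1 × C: 2 H
  1 × O: no H
  Total hydrogens = 7.
Molecular formula: C6H7F3O3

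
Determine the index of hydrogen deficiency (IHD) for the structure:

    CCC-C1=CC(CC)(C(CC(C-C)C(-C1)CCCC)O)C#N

4

Molecular formula from the SMILES: C20H35NO.
DoU = (2C + 2 + N − H − X)/2 = (2·20 + 2 + 1 − 35 − 0)/2 = 8/2 = 4.
(Structurally: 1 ring(s) + 3 π bond(s) = 4.)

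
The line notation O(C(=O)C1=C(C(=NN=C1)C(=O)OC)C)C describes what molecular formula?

Heavy atoms from the SMILES: 9 C, 2 N, 4 O.
Implicit hydrogens by atom environment:
  4 × O: no H
  3 × C: 3 H each → 9
  3 × C (aromatic): no H
  2 × C: no H
  2 × N (aromatic): no H
  1 × C (aromatic): 1 H
  Total hydrogens = 10.
Molecular formula: C9H10N2O4

C9H10N2O4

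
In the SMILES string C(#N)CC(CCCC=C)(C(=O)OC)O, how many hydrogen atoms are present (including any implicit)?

Hydrogens are implicit in SMILES; fill each atom to its normal valence:
  5 × C: 2 H each → 10
  3 × C: no H
  2 × O: no H
  1 × C: 3 H
  1 × C: 1 H
  1 × N: no H
  1 × O: 1 H
  Total hydrogens = 15.

15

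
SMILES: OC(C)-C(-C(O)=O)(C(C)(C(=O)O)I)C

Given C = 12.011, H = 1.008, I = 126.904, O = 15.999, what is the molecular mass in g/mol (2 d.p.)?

Molecular formula: C8H13IO5.
M = 8×12.011 + 13×1.008 + 1×126.904 + 5×15.999 = 316.09 g/mol.

316.09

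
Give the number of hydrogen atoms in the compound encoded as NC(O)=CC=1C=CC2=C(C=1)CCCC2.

15

Hydrogens are implicit in SMILES; fill each atom to its normal valence:
  4 × C: 2 H each → 8
  3 × C (aromatic): 1 H each → 3
  3 × C (aromatic): no H
  1 × C: 1 H
  1 × C: no H
  1 × N: 2 H
  1 × O: 1 H
  Total hydrogens = 15.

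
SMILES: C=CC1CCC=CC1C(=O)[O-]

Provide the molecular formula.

Heavy atoms from the SMILES: 9 C, 2 O.
Implicit hydrogens by atom environment:
  5 × C: 1 H each → 5
  3 × C: 2 H each → 6
  1 × C: no H
  1 × O: no H
  1 × O (charge -1): no H
  Total hydrogens = 11.
Net charge -1.
Molecular formula: C9H11O2-

C9H11O2-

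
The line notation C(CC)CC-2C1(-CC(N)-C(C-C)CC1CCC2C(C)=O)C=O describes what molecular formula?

C19H33NO2

Heavy atoms from the SMILES: 19 C, 1 N, 2 O.
Implicit hydrogens by atom environment:
  8 × C: 2 H each → 16
  6 × C: 1 H each → 6
  3 × C: 3 H each → 9
  2 × C: no H
  2 × O: no H
  1 × N: 2 H
  Total hydrogens = 33.
Molecular formula: C19H33NO2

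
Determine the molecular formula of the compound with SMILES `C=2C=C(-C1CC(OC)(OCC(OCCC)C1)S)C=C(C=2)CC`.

Heavy atoms from the SMILES: 18 C, 3 O, 1 S.
Implicit hydrogens by atom environment:
  6 × C: 2 H each → 12
  4 × C (aromatic): 1 H each → 4
  3 × C: 3 H each → 9
  3 × O: no H
  2 × C: 1 H each → 2
  2 × C (aromatic): no H
  1 × C: no H
  1 × S: 1 H
  Total hydrogens = 28.
Molecular formula: C18H28O3S

C18H28O3S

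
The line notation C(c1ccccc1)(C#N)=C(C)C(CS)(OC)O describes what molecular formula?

C13H15NO2S

Heavy atoms from the SMILES: 13 C, 1 N, 2 O, 1 S.
Implicit hydrogens by atom environment:
  5 × C (aromatic): 1 H each → 5
  4 × C: no H
  2 × C: 3 H each → 6
  1 × C: 2 H
  1 × C (aromatic): no H
  1 × N: no H
  1 × O: 1 H
  1 × O: no H
  1 × S: 1 H
  Total hydrogens = 15.
Molecular formula: C13H15NO2S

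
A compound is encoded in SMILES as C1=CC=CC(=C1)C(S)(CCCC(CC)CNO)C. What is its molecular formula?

C15H25NOS

Heavy atoms from the SMILES: 15 C, 1 N, 1 O, 1 S.
Implicit hydrogens by atom environment:
  5 × C: 2 H each → 10
  5 × C (aromatic): 1 H each → 5
  2 × C: 3 H each → 6
  1 × C: 1 H
  1 × C: no H
  1 × C (aromatic): no H
  1 × N: 1 H
  1 × O: 1 H
  1 × S: 1 H
  Total hydrogens = 25.
Molecular formula: C15H25NOS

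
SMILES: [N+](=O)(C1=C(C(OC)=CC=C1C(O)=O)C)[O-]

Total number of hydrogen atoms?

9

Hydrogens are implicit in SMILES; fill each atom to its normal valence:
  4 × C (aromatic): no H
  3 × O: no H
  2 × C: 3 H each → 6
  2 × C (aromatic): 1 H each → 2
  1 × C: no H
  1 × N (charge +1): no H
  1 × O: 1 H
  1 × O (charge -1): no H
  Total hydrogens = 9.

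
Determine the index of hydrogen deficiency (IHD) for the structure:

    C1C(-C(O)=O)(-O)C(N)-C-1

2

Molecular formula from the SMILES: C5H9NO3.
DoU = (2C + 2 + N − H − X)/2 = (2·5 + 2 + 1 − 9 − 0)/2 = 4/2 = 2.
(Structurally: 1 ring(s) + 1 π bond(s) = 2.)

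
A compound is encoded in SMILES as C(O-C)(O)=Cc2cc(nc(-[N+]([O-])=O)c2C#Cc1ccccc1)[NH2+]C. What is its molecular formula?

Heavy atoms from the SMILES: 17 C, 3 N, 4 O.
Implicit hydrogens by atom environment:
  6 × C (aromatic): 1 H each → 6
  5 × C (aromatic): no H
  3 × C: no H
  2 × C: 3 H each → 6
  2 × O: no H
  1 × C: 1 H
  1 × N (charge +1): 2 H
  1 × N (aromatic): no H
  1 × N (charge +1): no H
  1 × O: 1 H
  1 × O (charge -1): no H
  Total hydrogens = 16.
Net charge +1.
Molecular formula: C17H16N3O4+

C17H16N3O4+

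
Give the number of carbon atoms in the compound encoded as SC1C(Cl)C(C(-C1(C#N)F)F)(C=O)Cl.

The symbol for carbon appears 7 times in the SMILES. (Cl is a single chlorine, not C + l.)

7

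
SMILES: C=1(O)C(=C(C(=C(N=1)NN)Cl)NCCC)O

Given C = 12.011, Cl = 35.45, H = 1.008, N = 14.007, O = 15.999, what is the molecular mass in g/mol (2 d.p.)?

232.67

Molecular formula: C8H13ClN4O2.
M = 8×12.011 + 1×35.45 + 13×1.008 + 4×14.007 + 2×15.999 = 232.67 g/mol.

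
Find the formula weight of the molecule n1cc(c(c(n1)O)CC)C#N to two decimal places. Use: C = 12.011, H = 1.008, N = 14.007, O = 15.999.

149.15

Molecular formula: C7H7N3O.
M = 7×12.011 + 7×1.008 + 3×14.007 + 1×15.999 = 149.15 g/mol.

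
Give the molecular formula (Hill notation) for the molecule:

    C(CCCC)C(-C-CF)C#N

C9H16FN

Heavy atoms from the SMILES: 9 C, 1 F, 1 N.
Implicit hydrogens by atom environment:
  6 × C: 2 H each → 12
  1 × C: 3 H
  1 × C: 1 H
  1 × C: no H
  1 × F: no H
  1 × N: no H
  Total hydrogens = 16.
Molecular formula: C9H16FN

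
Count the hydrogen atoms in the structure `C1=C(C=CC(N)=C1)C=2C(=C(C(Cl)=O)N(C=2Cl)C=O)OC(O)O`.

10

Hydrogens are implicit in SMILES; fill each atom to its normal valence:
  6 × C (aromatic): no H
  4 × C (aromatic): 1 H each → 4
  3 × O: no H
  2 × C: 1 H each → 2
  2 × Cl: no H
  2 × O: 1 H each → 2
  1 × C: no H
  1 × N: 2 H
  1 × N (aromatic): no H
  Total hydrogens = 10.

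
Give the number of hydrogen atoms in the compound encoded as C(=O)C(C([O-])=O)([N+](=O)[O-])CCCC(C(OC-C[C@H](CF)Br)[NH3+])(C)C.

Hydrogens are implicit in SMILES; fill each atom to its normal valence:
  6 × C: 2 H each → 12
  4 × O: no H
  3 × C: 1 H each → 3
  3 × C: no H
  2 × C: 3 H each → 6
  2 × O (charge -1): no H
  1 × Br: no H
  1 × F: no H
  1 × N (charge +1): 3 H
  1 × N (charge +1): no H
  Total hydrogens = 24.

24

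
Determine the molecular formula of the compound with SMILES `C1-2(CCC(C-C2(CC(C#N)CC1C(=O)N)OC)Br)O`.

C13H19BrN2O3

Heavy atoms from the SMILES: 1 Br, 13 C, 2 N, 3 O.
Implicit hydrogens by atom environment:
  5 × C: 2 H each → 10
  4 × C: no H
  3 × C: 1 H each → 3
  2 × O: no H
  1 × Br: no H
  1 × C: 3 H
  1 × N: 2 H
  1 × N: no H
  1 × O: 1 H
  Total hydrogens = 19.
Molecular formula: C13H19BrN2O3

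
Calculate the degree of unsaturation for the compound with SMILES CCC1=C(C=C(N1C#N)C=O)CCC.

6

Molecular formula from the SMILES: C11H14N2O.
DoU = (2C + 2 + N − H − X)/2 = (2·11 + 2 + 2 − 14 − 0)/2 = 12/2 = 6.
(Structurally: 1 ring(s) + 5 π bond(s) = 6.)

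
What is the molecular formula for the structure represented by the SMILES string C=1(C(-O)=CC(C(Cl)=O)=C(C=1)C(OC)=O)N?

Heavy atoms from the SMILES: 9 C, 1 Cl, 1 N, 4 O.
Implicit hydrogens by atom environment:
  4 × C (aromatic): no H
  3 × O: no H
  2 × C (aromatic): 1 H each → 2
  2 × C: no H
  1 × C: 3 H
  1 × Cl: no H
  1 × N: 2 H
  1 × O: 1 H
  Total hydrogens = 8.
Molecular formula: C9H8ClNO4

C9H8ClNO4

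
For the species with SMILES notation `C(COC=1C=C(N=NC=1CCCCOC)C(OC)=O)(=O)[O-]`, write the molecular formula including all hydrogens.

Heavy atoms from the SMILES: 13 C, 2 N, 6 O.
Implicit hydrogens by atom environment:
  5 × C: 2 H each → 10
  5 × O: no H
  3 × C (aromatic): no H
  2 × C: 3 H each → 6
  2 × C: no H
  2 × N (aromatic): no H
  1 × C (aromatic): 1 H
  1 × O (charge -1): no H
  Total hydrogens = 17.
Net charge -1.
Molecular formula: C13H17N2O6-

C13H17N2O6-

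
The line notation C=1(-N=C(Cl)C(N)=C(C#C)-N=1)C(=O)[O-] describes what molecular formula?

Heavy atoms from the SMILES: 7 C, 1 Cl, 3 N, 2 O.
Implicit hydrogens by atom environment:
  4 × C (aromatic): no H
  2 × C: no H
  2 × N (aromatic): no H
  1 × C: 1 H
  1 × Cl: no H
  1 × N: 2 H
  1 × O: no H
  1 × O (charge -1): no H
  Total hydrogens = 3.
Net charge -1.
Molecular formula: C7H3ClN3O2-

C7H3ClN3O2-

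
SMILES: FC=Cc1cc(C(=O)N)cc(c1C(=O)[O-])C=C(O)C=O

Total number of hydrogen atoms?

9

Hydrogens are implicit in SMILES; fill each atom to its normal valence:
  4 × C: 1 H each → 4
  4 × C (aromatic): no H
  3 × C: no H
  3 × O: no H
  2 × C (aromatic): 1 H each → 2
  1 × F: no H
  1 × N: 2 H
  1 × O: 1 H
  1 × O (charge -1): no H
  Total hydrogens = 9.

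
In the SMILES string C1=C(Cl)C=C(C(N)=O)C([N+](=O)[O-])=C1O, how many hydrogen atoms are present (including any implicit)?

5

Hydrogens are implicit in SMILES; fill each atom to its normal valence:
  4 × C (aromatic): no H
  2 × C (aromatic): 1 H each → 2
  2 × O: no H
  1 × C: no H
  1 × Cl: no H
  1 × N: 2 H
  1 × N (charge +1): no H
  1 × O: 1 H
  1 × O (charge -1): no H
  Total hydrogens = 5.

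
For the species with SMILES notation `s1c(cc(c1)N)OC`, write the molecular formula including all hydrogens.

Heavy atoms from the SMILES: 5 C, 1 N, 1 O, 1 S.
Implicit hydrogens by atom environment:
  2 × C (aromatic): 1 H each → 2
  2 × C (aromatic): no H
  1 × C: 3 H
  1 × N: 2 H
  1 × O: no H
  1 × S (aromatic): no H
  Total hydrogens = 7.
Molecular formula: C5H7NOS

C5H7NOS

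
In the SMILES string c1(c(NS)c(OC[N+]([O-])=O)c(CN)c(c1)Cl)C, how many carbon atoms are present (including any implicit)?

The symbol for carbon appears 9 times in the SMILES. Lowercase c denotes aromatic carbon and counts toward C.

9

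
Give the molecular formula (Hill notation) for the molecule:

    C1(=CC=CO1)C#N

C5H3NO

Heavy atoms from the SMILES: 5 C, 1 N, 1 O.
Implicit hydrogens by atom environment:
  3 × C (aromatic): 1 H each → 3
  1 × C (aromatic): no H
  1 × C: no H
  1 × N: no H
  1 × O (aromatic): no H
  Total hydrogens = 3.
Molecular formula: C5H3NO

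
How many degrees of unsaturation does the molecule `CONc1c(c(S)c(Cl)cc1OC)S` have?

Molecular formula from the SMILES: C8H10ClNO2S2.
DoU = (2C + 2 + N − H − X)/2 = (2·8 + 2 + 1 − 10 − 1)/2 = 8/2 = 4.
(Structurally: 1 ring(s) + 3 π bond(s) = 4.)

4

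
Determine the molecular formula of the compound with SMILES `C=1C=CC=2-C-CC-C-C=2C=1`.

C10H12

Heavy atoms from the SMILES: 10 C.
Implicit hydrogens by atom environment:
  4 × C: 2 H each → 8
  4 × C (aromatic): 1 H each → 4
  2 × C (aromatic): no H
  Total hydrogens = 12.
Molecular formula: C10H12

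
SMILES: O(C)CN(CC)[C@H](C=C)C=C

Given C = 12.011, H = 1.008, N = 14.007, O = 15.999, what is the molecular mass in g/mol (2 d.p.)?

Molecular formula: C9H17NO.
M = 9×12.011 + 17×1.008 + 1×14.007 + 1×15.999 = 155.24 g/mol.

155.24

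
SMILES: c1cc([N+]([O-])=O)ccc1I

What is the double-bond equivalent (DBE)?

Molecular formula from the SMILES: C6H4INO2.
DoU = (2C + 2 + N − H − X)/2 = (2·6 + 2 + 1 − 4 − 1)/2 = 10/2 = 5.
(Structurally: 1 ring(s) + 4 π bond(s) = 5.)

5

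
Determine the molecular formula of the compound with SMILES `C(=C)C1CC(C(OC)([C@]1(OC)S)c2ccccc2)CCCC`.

C19H28O2S

Heavy atoms from the SMILES: 19 C, 2 O, 1 S.
Implicit hydrogens by atom environment:
  5 × C: 2 H each → 10
  5 × C (aromatic): 1 H each → 5
  3 × C: 3 H each → 9
  3 × C: 1 H each → 3
  2 × C: no H
  2 × O: no H
  1 × C (aromatic): no H
  1 × S: 1 H
  Total hydrogens = 28.
Molecular formula: C19H28O2S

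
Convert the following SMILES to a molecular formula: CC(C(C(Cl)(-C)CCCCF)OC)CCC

Heavy atoms from the SMILES: 13 C, 1 Cl, 1 F, 1 O.
Implicit hydrogens by atom environment:
  6 × C: 2 H each → 12
  4 × C: 3 H each → 12
  2 × C: 1 H each → 2
  1 × C: no H
  1 × Cl: no H
  1 × F: no H
  1 × O: no H
  Total hydrogens = 26.
Molecular formula: C13H26ClFO

C13H26ClFO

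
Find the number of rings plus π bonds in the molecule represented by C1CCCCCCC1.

Molecular formula from the SMILES: C8H16.
DoU = (2C + 2 + N − H − X)/2 = (2·8 + 2 + 0 − 16 − 0)/2 = 2/2 = 1.
(Structurally: 1 ring(s) + 0 π bond(s) = 1.)

1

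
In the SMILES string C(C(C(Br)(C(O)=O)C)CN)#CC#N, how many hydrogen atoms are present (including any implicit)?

Hydrogens are implicit in SMILES; fill each atom to its normal valence:
  5 × C: no H
  1 × Br: no H
  1 × C: 3 H
  1 × C: 2 H
  1 × C: 1 H
  1 × N: 2 H
  1 × N: no H
  1 × O: 1 H
  1 × O: no H
  Total hydrogens = 9.

9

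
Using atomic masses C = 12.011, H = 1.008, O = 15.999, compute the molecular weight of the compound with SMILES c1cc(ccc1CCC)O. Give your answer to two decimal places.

136.19

Molecular formula: C9H12O.
M = 9×12.011 + 12×1.008 + 1×15.999 = 136.19 g/mol.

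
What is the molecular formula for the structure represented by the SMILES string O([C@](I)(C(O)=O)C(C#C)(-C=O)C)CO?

C8H9IO5

Heavy atoms from the SMILES: 8 C, 1 I, 5 O.
Implicit hydrogens by atom environment:
  4 × C: no H
  3 × O: no H
  2 × C: 1 H each → 2
  2 × O: 1 H each → 2
  1 × C: 3 H
  1 × C: 2 H
  1 × I: no H
  Total hydrogens = 9.
Molecular formula: C8H9IO5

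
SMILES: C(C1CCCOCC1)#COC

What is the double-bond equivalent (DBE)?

Molecular formula from the SMILES: C9H14O2.
DoU = (2C + 2 + N − H − X)/2 = (2·9 + 2 + 0 − 14 − 0)/2 = 6/2 = 3.
(Structurally: 1 ring(s) + 2 π bond(s) = 3.)

3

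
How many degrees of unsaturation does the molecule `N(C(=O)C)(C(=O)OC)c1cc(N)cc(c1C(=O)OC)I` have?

Molecular formula from the SMILES: C12H13IN2O5.
DoU = (2C + 2 + N − H − X)/2 = (2·12 + 2 + 2 − 13 − 1)/2 = 14/2 = 7.
(Structurally: 1 ring(s) + 6 π bond(s) = 7.)

7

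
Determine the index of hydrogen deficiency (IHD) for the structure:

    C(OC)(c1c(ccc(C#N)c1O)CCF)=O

7

Molecular formula from the SMILES: C11H10FNO3.
DoU = (2C + 2 + N − H − X)/2 = (2·11 + 2 + 1 − 10 − 1)/2 = 14/2 = 7.
(Structurally: 1 ring(s) + 6 π bond(s) = 7.)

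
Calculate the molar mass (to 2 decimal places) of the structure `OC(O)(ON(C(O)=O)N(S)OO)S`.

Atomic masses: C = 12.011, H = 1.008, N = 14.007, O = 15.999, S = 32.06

234.20

Molecular formula: C2H6N2O7S2.
M = 2×12.011 + 6×1.008 + 2×14.007 + 7×15.999 + 2×32.06 = 234.20 g/mol.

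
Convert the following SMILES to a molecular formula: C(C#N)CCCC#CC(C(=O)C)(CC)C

C13H19NO

Heavy atoms from the SMILES: 13 C, 1 N, 1 O.
Implicit hydrogens by atom environment:
  5 × C: 2 H each → 10
  5 × C: no H
  3 × C: 3 H each → 9
  1 × N: no H
  1 × O: no H
  Total hydrogens = 19.
Molecular formula: C13H19NO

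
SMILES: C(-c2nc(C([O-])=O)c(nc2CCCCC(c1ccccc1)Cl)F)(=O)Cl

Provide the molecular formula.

C17H14Cl2FN2O3-

Heavy atoms from the SMILES: 17 C, 2 Cl, 1 F, 2 N, 3 O.
Implicit hydrogens by atom environment:
  5 × C (aromatic): 1 H each → 5
  5 × C (aromatic): no H
  4 × C: 2 H each → 8
  2 × C: no H
  2 × Cl: no H
  2 × N (aromatic): no H
  2 × O: no H
  1 × C: 1 H
  1 × F: no H
  1 × O (charge -1): no H
  Total hydrogens = 14.
Net charge -1.
Molecular formula: C17H14Cl2FN2O3-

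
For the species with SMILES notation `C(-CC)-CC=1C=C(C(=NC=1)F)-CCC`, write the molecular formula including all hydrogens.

C12H18FN

Heavy atoms from the SMILES: 12 C, 1 F, 1 N.
Implicit hydrogens by atom environment:
  5 × C: 2 H each → 10
  3 × C (aromatic): no H
  2 × C: 3 H each → 6
  2 × C (aromatic): 1 H each → 2
  1 × F: no H
  1 × N (aromatic): no H
  Total hydrogens = 18.
Molecular formula: C12H18FN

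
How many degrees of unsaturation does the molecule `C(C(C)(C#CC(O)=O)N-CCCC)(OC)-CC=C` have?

4

Molecular formula from the SMILES: C14H23NO3.
DoU = (2C + 2 + N − H − X)/2 = (2·14 + 2 + 1 − 23 − 0)/2 = 8/2 = 4.
(Structurally: 0 ring(s) + 4 π bond(s) = 4.)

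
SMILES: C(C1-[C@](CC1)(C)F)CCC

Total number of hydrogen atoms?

Hydrogens are implicit in SMILES; fill each atom to its normal valence:
  5 × C: 2 H each → 10
  2 × C: 3 H each → 6
  1 × C: 1 H
  1 × C: no H
  1 × F: no H
  Total hydrogens = 17.

17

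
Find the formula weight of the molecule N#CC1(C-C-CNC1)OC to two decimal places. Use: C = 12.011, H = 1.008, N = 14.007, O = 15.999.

Molecular formula: C7H12N2O.
M = 7×12.011 + 12×1.008 + 2×14.007 + 1×15.999 = 140.19 g/mol.

140.19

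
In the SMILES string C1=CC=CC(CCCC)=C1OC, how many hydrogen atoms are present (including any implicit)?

Hydrogens are implicit in SMILES; fill each atom to its normal valence:
  4 × C (aromatic): 1 H each → 4
  3 × C: 2 H each → 6
  2 × C: 3 H each → 6
  2 × C (aromatic): no H
  1 × O: no H
  Total hydrogens = 16.

16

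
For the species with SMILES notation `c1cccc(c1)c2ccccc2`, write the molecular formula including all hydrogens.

Heavy atoms from the SMILES: 12 C.
Implicit hydrogens by atom environment:
  10 × C (aromatic): 1 H each → 10
  2 × C (aromatic): no H
  Total hydrogens = 10.
Molecular formula: C12H10

C12H10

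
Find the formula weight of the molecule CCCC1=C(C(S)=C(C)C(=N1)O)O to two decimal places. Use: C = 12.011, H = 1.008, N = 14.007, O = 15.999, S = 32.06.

199.27

Molecular formula: C9H13NO2S.
M = 9×12.011 + 13×1.008 + 1×14.007 + 2×15.999 + 1×32.06 = 199.27 g/mol.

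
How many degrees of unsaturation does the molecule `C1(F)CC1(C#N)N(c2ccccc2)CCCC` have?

Molecular formula from the SMILES: C14H17FN2.
DoU = (2C + 2 + N − H − X)/2 = (2·14 + 2 + 2 − 17 − 1)/2 = 14/2 = 7.
(Structurally: 2 ring(s) + 5 π bond(s) = 7.)

7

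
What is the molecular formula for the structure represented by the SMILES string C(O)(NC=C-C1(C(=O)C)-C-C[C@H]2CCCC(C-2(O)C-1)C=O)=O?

Heavy atoms from the SMILES: 16 C, 1 N, 5 O.
Implicit hydrogens by atom environment:
  6 × C: 2 H each → 12
  5 × C: 1 H each → 5
  4 × C: no H
  3 × O: no H
  2 × O: 1 H each → 2
  1 × C: 3 H
  1 × N: 1 H
  Total hydrogens = 23.
Molecular formula: C16H23NO5

C16H23NO5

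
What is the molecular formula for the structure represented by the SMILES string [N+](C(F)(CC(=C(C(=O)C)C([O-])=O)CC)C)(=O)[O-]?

Heavy atoms from the SMILES: 10 C, 1 F, 1 N, 5 O.
Implicit hydrogens by atom environment:
  5 × C: no H
  3 × C: 3 H each → 9
  3 × O: no H
  2 × C: 2 H each → 4
  2 × O (charge -1): no H
  1 × F: no H
  1 × N (charge +1): no H
  Total hydrogens = 13.
Net charge -1.
Molecular formula: C10H13FNO5-

C10H13FNO5-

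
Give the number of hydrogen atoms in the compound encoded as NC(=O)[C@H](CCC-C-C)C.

17

Hydrogens are implicit in SMILES; fill each atom to its normal valence:
  4 × C: 2 H each → 8
  2 × C: 3 H each → 6
  1 × C: 1 H
  1 × C: no H
  1 × N: 2 H
  1 × O: no H
  Total hydrogens = 17.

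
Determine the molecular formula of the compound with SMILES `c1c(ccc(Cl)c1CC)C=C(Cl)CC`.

Heavy atoms from the SMILES: 12 C, 2 Cl.
Implicit hydrogens by atom environment:
  3 × C (aromatic): 1 H each → 3
  3 × C (aromatic): no H
  2 × C: 3 H each → 6
  2 × C: 2 H each → 4
  2 × Cl: no H
  1 × C: 1 H
  1 × C: no H
  Total hydrogens = 14.
Molecular formula: C12H14Cl2

C12H14Cl2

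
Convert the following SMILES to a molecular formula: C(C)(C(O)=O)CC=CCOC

Heavy atoms from the SMILES: 8 C, 3 O.
Implicit hydrogens by atom environment:
  3 × C: 1 H each → 3
  2 × C: 3 H each → 6
  2 × C: 2 H each → 4
  2 × O: no H
  1 × C: no H
  1 × O: 1 H
  Total hydrogens = 14.
Molecular formula: C8H14O3

C8H14O3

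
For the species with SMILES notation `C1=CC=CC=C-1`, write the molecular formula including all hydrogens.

C6H6

Heavy atoms from the SMILES: 6 C.
Implicit hydrogens by atom environment:
  6 × C (aromatic): 1 H each → 6
  Total hydrogens = 6.
Molecular formula: C6H6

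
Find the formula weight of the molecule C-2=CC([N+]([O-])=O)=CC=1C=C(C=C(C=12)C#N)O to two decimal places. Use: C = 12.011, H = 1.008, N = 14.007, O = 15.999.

Molecular formula: C11H6N2O3.
M = 11×12.011 + 6×1.008 + 2×14.007 + 3×15.999 = 214.18 g/mol.

214.18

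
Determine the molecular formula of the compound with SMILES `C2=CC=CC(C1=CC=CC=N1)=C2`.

Heavy atoms from the SMILES: 11 C, 1 N.
Implicit hydrogens by atom environment:
  9 × C (aromatic): 1 H each → 9
  2 × C (aromatic): no H
  1 × N (aromatic): no H
  Total hydrogens = 9.
Molecular formula: C11H9N

C11H9N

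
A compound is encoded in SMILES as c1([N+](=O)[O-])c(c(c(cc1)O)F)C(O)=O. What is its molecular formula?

C7H4FNO5

Heavy atoms from the SMILES: 7 C, 1 F, 1 N, 5 O.
Implicit hydrogens by atom environment:
  4 × C (aromatic): no H
  2 × C (aromatic): 1 H each → 2
  2 × O: 1 H each → 2
  2 × O: no H
  1 × C: no H
  1 × F: no H
  1 × N (charge +1): no H
  1 × O (charge -1): no H
  Total hydrogens = 4.
Molecular formula: C7H4FNO5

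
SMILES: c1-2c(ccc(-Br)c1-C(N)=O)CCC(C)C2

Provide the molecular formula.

Heavy atoms from the SMILES: 1 Br, 12 C, 1 N, 1 O.
Implicit hydrogens by atom environment:
  4 × C (aromatic): no H
  3 × C: 2 H each → 6
  2 × C (aromatic): 1 H each → 2
  1 × Br: no H
  1 × C: 3 H
  1 × C: 1 H
  1 × C: no H
  1 × N: 2 H
  1 × O: no H
  Total hydrogens = 14.
Molecular formula: C12H14BrNO

C12H14BrNO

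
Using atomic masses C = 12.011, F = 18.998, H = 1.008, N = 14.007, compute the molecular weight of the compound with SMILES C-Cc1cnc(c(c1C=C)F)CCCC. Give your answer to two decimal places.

Molecular formula: C13H18FN.
M = 13×12.011 + 1×18.998 + 18×1.008 + 1×14.007 = 207.29 g/mol.

207.29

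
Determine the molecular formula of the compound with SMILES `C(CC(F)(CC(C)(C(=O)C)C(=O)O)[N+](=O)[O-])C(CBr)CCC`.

C14H23BrFNO5

Heavy atoms from the SMILES: 1 Br, 14 C, 1 F, 1 N, 5 O.
Implicit hydrogens by atom environment:
  6 × C: 2 H each → 12
  4 × C: no H
  3 × C: 3 H each → 9
  3 × O: no H
  1 × Br: no H
  1 × C: 1 H
  1 × F: no H
  1 × N (charge +1): no H
  1 × O: 1 H
  1 × O (charge -1): no H
  Total hydrogens = 23.
Molecular formula: C14H23BrFNO5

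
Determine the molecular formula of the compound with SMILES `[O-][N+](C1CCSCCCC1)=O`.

C7H13NO2S

Heavy atoms from the SMILES: 7 C, 1 N, 2 O, 1 S.
Implicit hydrogens by atom environment:
  6 × C: 2 H each → 12
  1 × C: 1 H
  1 × N (charge +1): no H
  1 × O: no H
  1 × O (charge -1): no H
  1 × S: no H
  Total hydrogens = 13.
Molecular formula: C7H13NO2S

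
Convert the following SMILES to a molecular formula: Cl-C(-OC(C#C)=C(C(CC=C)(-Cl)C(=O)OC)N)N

C11H14Cl2N2O3

Heavy atoms from the SMILES: 11 C, 2 Cl, 2 N, 3 O.
Implicit hydrogens by atom environment:
  5 × C: no H
  3 × C: 1 H each → 3
  3 × O: no H
  2 × C: 2 H each → 4
  2 × Cl: no H
  2 × N: 2 H each → 4
  1 × C: 3 H
  Total hydrogens = 14.
Molecular formula: C11H14Cl2N2O3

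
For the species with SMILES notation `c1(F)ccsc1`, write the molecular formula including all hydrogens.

Heavy atoms from the SMILES: 4 C, 1 F, 1 S.
Implicit hydrogens by atom environment:
  3 × C (aromatic): 1 H each → 3
  1 × C (aromatic): no H
  1 × F: no H
  1 × S (aromatic): no H
  Total hydrogens = 3.
Molecular formula: C4H3FS

C4H3FS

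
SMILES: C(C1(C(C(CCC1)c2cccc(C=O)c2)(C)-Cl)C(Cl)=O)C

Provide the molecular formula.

Heavy atoms from the SMILES: 17 C, 2 Cl, 2 O.
Implicit hydrogens by atom environment:
  4 × C: 2 H each → 8
  4 × C (aromatic): 1 H each → 4
  3 × C: no H
  2 × C: 3 H each → 6
  2 × C: 1 H each → 2
  2 × C (aromatic): no H
  2 × Cl: no H
  2 × O: no H
  Total hydrogens = 20.
Molecular formula: C17H20Cl2O2

C17H20Cl2O2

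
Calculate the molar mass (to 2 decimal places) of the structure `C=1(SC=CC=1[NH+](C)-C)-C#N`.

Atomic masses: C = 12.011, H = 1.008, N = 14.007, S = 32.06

Molecular formula: C7H9N2S+.
M = 7×12.011 + 9×1.008 + 2×14.007 + 1×32.06 = 153.22 g/mol.

153.22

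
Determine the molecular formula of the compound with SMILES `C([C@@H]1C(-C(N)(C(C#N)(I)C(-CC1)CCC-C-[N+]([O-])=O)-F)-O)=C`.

Heavy atoms from the SMILES: 14 C, 1 F, 1 I, 3 N, 3 O.
Implicit hydrogens by atom environment:
  7 × C: 2 H each → 14
  4 × C: 1 H each → 4
  3 × C: no H
  1 × F: no H
  1 × I: no H
  1 × N: 2 H
  1 × N: no H
  1 × N (charge +1): no H
  1 × O: 1 H
  1 × O: no H
  1 × O (charge -1): no H
  Total hydrogens = 21.
Molecular formula: C14H21FIN3O3

C14H21FIN3O3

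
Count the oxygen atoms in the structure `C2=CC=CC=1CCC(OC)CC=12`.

1

The symbol for oxygen appears 1 time in the SMILES.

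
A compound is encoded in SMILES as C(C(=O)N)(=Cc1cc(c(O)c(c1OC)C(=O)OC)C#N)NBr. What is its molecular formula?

Heavy atoms from the SMILES: 1 Br, 13 C, 3 N, 5 O.
Implicit hydrogens by atom environment:
  5 × C (aromatic): no H
  4 × C: no H
  4 × O: no H
  2 × C: 3 H each → 6
  1 × Br: no H
  1 × C (aromatic): 1 H
  1 × C: 1 H
  1 × N: 2 H
  1 × N: 1 H
  1 × N: no H
  1 × O: 1 H
  Total hydrogens = 12.
Molecular formula: C13H12BrN3O5

C13H12BrN3O5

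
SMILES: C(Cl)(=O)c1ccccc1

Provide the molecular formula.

C7H5ClO

Heavy atoms from the SMILES: 7 C, 1 Cl, 1 O.
Implicit hydrogens by atom environment:
  5 × C (aromatic): 1 H each → 5
  1 × C (aromatic): no H
  1 × C: no H
  1 × Cl: no H
  1 × O: no H
  Total hydrogens = 5.
Molecular formula: C7H5ClO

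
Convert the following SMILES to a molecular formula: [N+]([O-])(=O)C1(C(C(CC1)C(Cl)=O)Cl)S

Heavy atoms from the SMILES: 6 C, 2 Cl, 1 N, 3 O, 1 S.
Implicit hydrogens by atom environment:
  2 × C: 2 H each → 4
  2 × C: 1 H each → 2
  2 × C: no H
  2 × Cl: no H
  2 × O: no H
  1 × N (charge +1): no H
  1 × O (charge -1): no H
  1 × S: 1 H
  Total hydrogens = 7.
Molecular formula: C6H7Cl2NO3S

C6H7Cl2NO3S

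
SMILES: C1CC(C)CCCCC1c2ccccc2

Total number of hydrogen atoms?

22

Hydrogens are implicit in SMILES; fill each atom to its normal valence:
  6 × C: 2 H each → 12
  5 × C (aromatic): 1 H each → 5
  2 × C: 1 H each → 2
  1 × C: 3 H
  1 × C (aromatic): no H
  Total hydrogens = 22.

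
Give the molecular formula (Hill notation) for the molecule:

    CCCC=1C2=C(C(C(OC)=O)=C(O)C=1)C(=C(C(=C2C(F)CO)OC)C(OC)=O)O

Heavy atoms from the SMILES: 20 C, 1 F, 8 O.
Implicit hydrogens by atom environment:
  9 × C (aromatic): no H
  5 × O: no H
  4 × C: 3 H each → 12
  3 × C: 2 H each → 6
  3 × O: 1 H each → 3
  2 × C: no H
  1 × C (aromatic): 1 H
  1 × C: 1 H
  1 × F: no H
  Total hydrogens = 23.
Molecular formula: C20H23FO8

C20H23FO8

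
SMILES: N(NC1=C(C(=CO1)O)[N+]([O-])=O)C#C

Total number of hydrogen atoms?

5

Hydrogens are implicit in SMILES; fill each atom to its normal valence:
  3 × C (aromatic): no H
  2 × N: 1 H each → 2
  1 × C (aromatic): 1 H
  1 × C: 1 H
  1 × C: no H
  1 × N (charge +1): no H
  1 × O: 1 H
  1 × O (aromatic): no H
  1 × O: no H
  1 × O (charge -1): no H
  Total hydrogens = 5.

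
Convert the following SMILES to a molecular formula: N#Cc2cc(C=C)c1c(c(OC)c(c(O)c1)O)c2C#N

C15H10N2O3

Heavy atoms from the SMILES: 15 C, 2 N, 3 O.
Implicit hydrogens by atom environment:
  8 × C (aromatic): no H
  2 × C (aromatic): 1 H each → 2
  2 × C: no H
  2 × N: no H
  2 × O: 1 H each → 2
  1 × C: 3 H
  1 × C: 2 H
  1 × C: 1 H
  1 × O: no H
  Total hydrogens = 10.
Molecular formula: C15H10N2O3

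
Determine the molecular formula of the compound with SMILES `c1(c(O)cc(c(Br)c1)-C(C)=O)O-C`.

C9H9BrO3

Heavy atoms from the SMILES: 1 Br, 9 C, 3 O.
Implicit hydrogens by atom environment:
  4 × C (aromatic): no H
  2 × C: 3 H each → 6
  2 × C (aromatic): 1 H each → 2
  2 × O: no H
  1 × Br: no H
  1 × C: no H
  1 × O: 1 H
  Total hydrogens = 9.
Molecular formula: C9H9BrO3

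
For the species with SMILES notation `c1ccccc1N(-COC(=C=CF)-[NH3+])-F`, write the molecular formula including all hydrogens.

Heavy atoms from the SMILES: 10 C, 2 F, 2 N, 1 O.
Implicit hydrogens by atom environment:
  5 × C (aromatic): 1 H each → 5
  2 × C: no H
  2 × F: no H
  1 × C: 2 H
  1 × C: 1 H
  1 × C (aromatic): no H
  1 × N (charge +1): 3 H
  1 × N: no H
  1 × O: no H
  Total hydrogens = 11.
Net charge +1.
Molecular formula: C10H11F2N2O+

C10H11F2N2O+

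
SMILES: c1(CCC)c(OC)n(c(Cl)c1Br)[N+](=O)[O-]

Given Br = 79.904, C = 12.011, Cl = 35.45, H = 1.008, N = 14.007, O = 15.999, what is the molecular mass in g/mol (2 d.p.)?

Molecular formula: C8H10BrClN2O3.
M = 1×79.904 + 8×12.011 + 1×35.45 + 10×1.008 + 2×14.007 + 3×15.999 = 297.53 g/mol.

297.53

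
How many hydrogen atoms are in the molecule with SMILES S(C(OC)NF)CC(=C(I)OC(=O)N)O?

Hydrogens are implicit in SMILES; fill each atom to its normal valence:
  3 × C: no H
  3 × O: no H
  1 × C: 3 H
  1 × C: 2 H
  1 × C: 1 H
  1 × F: no H
  1 × I: no H
  1 × N: 2 H
  1 × N: 1 H
  1 × O: 1 H
  1 × S: no H
  Total hydrogens = 10.

10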